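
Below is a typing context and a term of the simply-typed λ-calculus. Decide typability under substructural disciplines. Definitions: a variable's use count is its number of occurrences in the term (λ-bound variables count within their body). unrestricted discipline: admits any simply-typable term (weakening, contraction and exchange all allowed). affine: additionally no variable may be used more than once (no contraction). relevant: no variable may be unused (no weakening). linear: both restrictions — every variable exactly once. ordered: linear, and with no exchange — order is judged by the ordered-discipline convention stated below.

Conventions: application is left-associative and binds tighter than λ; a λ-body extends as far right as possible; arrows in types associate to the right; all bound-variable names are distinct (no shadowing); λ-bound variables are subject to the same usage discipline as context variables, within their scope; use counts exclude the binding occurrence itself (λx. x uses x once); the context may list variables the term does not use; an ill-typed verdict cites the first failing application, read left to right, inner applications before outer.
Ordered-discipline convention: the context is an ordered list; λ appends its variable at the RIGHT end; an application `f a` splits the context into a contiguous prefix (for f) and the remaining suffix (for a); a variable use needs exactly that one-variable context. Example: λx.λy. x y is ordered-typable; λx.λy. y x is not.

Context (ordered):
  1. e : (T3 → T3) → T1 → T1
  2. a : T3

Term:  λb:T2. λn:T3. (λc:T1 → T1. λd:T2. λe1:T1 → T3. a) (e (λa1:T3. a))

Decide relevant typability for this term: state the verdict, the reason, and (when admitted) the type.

no — b, n, c, d, e1, a1 left unused
use counts: e: 1; a: 2; b [bound]: 0; n [bound]: 0; c [bound]: 0; d [bound]: 0; e1 [bound]: 0; a1 [bound]: 0
use order (left to right): a, e, a
typing: well-typed at T2 → T3 → T2 → (T1 → T3) → T3
all disciplines: ordered ✗, linear ✗, affine ✗, relevant ✗, unrestricted ✓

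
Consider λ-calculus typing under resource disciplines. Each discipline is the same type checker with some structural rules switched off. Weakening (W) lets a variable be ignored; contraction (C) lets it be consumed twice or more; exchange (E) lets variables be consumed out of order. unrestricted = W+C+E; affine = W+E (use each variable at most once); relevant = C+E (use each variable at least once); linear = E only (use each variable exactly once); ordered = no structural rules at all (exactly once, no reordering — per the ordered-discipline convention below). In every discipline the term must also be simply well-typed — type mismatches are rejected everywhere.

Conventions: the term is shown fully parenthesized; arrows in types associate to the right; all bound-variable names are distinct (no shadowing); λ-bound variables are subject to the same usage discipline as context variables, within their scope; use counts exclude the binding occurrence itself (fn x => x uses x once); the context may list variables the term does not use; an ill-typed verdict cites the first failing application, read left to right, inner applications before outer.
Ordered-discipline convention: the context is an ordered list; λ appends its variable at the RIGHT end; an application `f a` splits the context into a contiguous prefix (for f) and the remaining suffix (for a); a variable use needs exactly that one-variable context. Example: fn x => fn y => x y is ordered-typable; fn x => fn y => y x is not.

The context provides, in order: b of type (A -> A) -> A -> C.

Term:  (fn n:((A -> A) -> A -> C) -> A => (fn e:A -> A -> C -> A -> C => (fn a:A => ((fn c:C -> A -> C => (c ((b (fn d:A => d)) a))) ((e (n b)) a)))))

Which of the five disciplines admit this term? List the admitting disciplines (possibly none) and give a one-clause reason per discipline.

accepted by: relevant, unrestricted
variable uses: b=2, n [bound]=1, e [bound]=1, a [bound]=2, c [bound]=1, d [bound]=1
left-to-right use order: c, b, d, a, e, n, b, a
typing: well-typed — term : (((A -> A) -> A -> C) -> A) -> (A -> A -> C -> A -> C) -> A -> A -> C
ordered: ✗, uses contraction: b ×2, a ×2
linear: ✗, uses contraction: b ×2, a ×2
affine: ✗, uses contraction: b ×2, a ×2
relevant: ✓, b, n, e, a, c, d: all used, weakening unneeded
unrestricted: ✓, type-checks ((((A -> A) -> A -> C) -> A) -> (A -> A -> C -> A -> C) -> A -> A -> C) and nothing is barred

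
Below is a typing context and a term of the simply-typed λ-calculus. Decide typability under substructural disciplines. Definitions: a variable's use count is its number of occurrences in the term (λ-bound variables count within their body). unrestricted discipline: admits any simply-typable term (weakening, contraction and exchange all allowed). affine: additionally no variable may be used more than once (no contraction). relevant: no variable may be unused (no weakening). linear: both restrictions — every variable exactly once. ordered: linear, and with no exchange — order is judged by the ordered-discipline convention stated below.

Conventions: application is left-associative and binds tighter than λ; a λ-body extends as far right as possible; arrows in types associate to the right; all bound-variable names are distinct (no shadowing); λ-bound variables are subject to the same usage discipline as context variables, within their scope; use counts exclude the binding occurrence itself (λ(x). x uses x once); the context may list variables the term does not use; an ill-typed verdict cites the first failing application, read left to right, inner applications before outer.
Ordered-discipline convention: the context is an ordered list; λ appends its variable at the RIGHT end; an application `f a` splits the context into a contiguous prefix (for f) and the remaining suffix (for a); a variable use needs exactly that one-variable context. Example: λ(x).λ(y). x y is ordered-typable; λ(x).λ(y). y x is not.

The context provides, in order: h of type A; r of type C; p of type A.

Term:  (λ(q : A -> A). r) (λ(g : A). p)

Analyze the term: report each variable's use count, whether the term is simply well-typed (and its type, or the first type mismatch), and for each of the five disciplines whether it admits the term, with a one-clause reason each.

variable uses: h=0, r=1, p=1, q (λ-bound)=0, g (λ-bound)=0
left-to-right use order: r, p
typing: ✓ — C
ordered: ✗ — h, q, g never used (weakening)
linear: ✗ — h, q, g never used (weakening)
affine: ✓ — at most one use each (h, r, p, q, g)
relevant: ✗ — h, q, g never used (weakening)
unrestricted: ✓ — simply typable at C; W, C, E all held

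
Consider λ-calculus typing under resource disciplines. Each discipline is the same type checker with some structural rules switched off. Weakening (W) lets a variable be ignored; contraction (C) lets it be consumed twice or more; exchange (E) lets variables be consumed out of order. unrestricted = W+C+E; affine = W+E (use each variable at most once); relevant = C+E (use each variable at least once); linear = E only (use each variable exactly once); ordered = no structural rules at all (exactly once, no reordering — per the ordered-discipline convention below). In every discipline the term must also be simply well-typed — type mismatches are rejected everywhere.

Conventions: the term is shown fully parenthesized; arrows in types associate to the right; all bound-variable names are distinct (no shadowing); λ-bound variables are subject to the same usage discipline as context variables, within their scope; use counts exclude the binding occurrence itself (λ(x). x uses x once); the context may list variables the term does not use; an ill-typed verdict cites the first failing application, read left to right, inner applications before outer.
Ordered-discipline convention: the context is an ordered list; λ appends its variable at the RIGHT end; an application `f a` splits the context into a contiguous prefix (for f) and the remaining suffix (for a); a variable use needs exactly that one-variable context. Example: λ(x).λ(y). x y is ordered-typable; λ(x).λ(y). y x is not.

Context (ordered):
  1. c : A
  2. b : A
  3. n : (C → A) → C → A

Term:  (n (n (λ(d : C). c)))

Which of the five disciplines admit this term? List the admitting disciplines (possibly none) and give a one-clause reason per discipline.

admitting disciplines: unrestricted
variable uses: c=1, b=0, n=2, d [bound]=0
order of uses: n, n, c
typing: well-typed — term : C → A
ordered: ✗, uses contraction: n ×2; b, d never used (weakening)
linear: ✗, uses contraction: n ×2; b, d never used (weakening)
affine: ✗, uses contraction: n ×2
relevant: ✗, b, d never used (weakening)
unrestricted: ✓, type-checks (C → A) and nothing is barred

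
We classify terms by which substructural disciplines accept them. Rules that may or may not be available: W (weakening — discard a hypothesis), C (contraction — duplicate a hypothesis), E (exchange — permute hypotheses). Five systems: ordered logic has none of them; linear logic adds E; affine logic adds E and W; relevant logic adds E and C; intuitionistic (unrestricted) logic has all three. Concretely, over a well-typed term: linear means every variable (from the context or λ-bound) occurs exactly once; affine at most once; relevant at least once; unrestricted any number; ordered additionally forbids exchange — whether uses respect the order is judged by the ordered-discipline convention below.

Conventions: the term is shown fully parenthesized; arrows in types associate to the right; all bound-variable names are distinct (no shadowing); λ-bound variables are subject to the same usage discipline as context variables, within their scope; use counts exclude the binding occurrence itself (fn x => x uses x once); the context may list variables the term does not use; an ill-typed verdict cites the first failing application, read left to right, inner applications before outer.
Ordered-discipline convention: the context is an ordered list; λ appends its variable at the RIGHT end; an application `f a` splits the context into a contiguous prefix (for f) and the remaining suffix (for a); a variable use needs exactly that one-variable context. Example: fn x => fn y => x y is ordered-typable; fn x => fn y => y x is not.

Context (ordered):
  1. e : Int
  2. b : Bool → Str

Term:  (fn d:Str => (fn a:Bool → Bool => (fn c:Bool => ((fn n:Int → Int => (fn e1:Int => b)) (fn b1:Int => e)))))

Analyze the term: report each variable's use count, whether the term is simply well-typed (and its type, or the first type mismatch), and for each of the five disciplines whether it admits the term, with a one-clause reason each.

variable uses: e=1; b=1; d [bound]=0; a [bound]=0; c [bound]=0; n [bound]=0; e1 [bound]=0; b1 [bound]=0
left-to-right use order: b, e
typing: the term checks, with type Str → (Bool → Bool) → Bool → Int → Bool → Str
ordered: ✗, d, a, c, n, e1, b1 never used (weakening)
linear: ✗, d, a, c, n, e1, b1 never used (weakening)
affine: ✓, none of e, b, d, a, c, n, e1, b1 used more than once
relevant: ✗, d, a, c, n, e1, b1 never used (weakening)
unrestricted: ✓, type-checks (Str → (Bool → Bool) → Bool → Int → Bool → Str) and nothing is barred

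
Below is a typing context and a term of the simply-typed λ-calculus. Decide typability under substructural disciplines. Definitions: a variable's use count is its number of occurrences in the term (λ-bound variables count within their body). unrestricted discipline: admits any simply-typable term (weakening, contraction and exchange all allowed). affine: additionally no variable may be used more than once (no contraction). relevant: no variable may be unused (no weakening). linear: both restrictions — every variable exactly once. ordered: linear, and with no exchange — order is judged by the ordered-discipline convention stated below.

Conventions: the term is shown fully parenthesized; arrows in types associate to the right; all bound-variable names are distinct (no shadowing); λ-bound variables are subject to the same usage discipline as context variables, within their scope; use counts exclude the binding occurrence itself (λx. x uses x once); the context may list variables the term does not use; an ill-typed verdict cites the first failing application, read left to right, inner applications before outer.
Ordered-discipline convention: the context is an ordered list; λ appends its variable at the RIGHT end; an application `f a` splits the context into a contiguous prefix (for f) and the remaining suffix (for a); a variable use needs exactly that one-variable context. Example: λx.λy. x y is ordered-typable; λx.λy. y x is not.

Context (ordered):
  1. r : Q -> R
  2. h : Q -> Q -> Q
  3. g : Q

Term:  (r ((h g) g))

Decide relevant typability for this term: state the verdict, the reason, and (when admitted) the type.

yes — every one of r, h, g appears; term : R
counts: r: 1×; h: 1×; g: 2×
uses in reading order: r, h, g, g
typing: well-typed at R
across the five disciplines: ordered ✗ · linear ✗ · affine ✗ · relevant ✓ · unrestricted ✓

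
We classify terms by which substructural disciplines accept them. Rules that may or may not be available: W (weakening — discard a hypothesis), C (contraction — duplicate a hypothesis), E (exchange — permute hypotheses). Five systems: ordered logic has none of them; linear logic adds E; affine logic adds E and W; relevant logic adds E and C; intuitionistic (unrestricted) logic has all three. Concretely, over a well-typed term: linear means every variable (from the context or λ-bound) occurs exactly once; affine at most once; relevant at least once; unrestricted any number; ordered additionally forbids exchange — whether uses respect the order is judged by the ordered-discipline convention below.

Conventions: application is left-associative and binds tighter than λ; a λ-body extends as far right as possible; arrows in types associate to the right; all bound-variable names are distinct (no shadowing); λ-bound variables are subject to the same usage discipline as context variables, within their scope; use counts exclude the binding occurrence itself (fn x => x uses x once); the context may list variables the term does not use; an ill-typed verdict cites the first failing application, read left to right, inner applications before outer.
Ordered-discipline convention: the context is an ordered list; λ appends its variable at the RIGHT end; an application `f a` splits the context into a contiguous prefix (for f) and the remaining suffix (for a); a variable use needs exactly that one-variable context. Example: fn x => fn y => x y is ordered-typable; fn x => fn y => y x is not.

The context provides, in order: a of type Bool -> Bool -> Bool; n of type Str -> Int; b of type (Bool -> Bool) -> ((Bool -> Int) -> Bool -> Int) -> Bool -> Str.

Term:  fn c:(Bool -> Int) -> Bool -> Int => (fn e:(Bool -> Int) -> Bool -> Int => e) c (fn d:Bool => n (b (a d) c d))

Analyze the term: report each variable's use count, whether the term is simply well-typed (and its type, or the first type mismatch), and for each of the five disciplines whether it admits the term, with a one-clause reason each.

use counts: a=1, n=1, b=1, c [bound]=2, e [bound]=1, d [bound]=2
uses in reading order: e, c, n, b, a, d, c, d
typing: well-typed — term : ((Bool -> Int) -> Bool -> Int) -> Bool -> Int
ordered: ✗, uses contraction: c ×2, d ×2
linear: ✗, uses contraction: c ×2, d ×2
affine: ✗, uses contraction: c ×2, d ×2
relevant: ✓, a, n, b, c, e, d: all used, weakening unneeded
unrestricted: ✓, well-typed at ((Bool -> Int) -> Bool -> Int) -> Bool -> Int; no restrictions here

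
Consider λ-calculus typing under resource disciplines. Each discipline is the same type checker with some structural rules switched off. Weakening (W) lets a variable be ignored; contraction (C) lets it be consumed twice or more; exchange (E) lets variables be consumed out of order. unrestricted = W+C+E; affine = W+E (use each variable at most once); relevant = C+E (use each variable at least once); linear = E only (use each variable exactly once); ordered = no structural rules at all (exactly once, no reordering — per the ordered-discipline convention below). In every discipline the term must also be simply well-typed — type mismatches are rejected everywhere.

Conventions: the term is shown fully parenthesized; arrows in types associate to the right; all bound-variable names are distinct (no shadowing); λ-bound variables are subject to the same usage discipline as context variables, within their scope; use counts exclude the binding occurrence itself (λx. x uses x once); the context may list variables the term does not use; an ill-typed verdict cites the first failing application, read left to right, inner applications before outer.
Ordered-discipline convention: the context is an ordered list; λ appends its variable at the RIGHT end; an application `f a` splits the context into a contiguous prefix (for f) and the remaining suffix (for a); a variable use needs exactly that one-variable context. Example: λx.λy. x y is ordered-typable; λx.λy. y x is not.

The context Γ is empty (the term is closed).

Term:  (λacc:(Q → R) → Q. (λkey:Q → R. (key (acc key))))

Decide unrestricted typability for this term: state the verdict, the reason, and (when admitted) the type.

yes — well-typed at ((Q → R) → Q) → (Q → R) → R; no restrictions here; term : ((Q → R) → Q) → (Q → R) → R
counts: acc [bound]: 1×; key [bound]: 2×
order of uses: key, acc, key
typing: the term checks, with type ((Q → R) → Q) → (Q → R) → R
summary: ordered ✗, linear ✗, affine ✗, relevant ✓, unrestricted ✓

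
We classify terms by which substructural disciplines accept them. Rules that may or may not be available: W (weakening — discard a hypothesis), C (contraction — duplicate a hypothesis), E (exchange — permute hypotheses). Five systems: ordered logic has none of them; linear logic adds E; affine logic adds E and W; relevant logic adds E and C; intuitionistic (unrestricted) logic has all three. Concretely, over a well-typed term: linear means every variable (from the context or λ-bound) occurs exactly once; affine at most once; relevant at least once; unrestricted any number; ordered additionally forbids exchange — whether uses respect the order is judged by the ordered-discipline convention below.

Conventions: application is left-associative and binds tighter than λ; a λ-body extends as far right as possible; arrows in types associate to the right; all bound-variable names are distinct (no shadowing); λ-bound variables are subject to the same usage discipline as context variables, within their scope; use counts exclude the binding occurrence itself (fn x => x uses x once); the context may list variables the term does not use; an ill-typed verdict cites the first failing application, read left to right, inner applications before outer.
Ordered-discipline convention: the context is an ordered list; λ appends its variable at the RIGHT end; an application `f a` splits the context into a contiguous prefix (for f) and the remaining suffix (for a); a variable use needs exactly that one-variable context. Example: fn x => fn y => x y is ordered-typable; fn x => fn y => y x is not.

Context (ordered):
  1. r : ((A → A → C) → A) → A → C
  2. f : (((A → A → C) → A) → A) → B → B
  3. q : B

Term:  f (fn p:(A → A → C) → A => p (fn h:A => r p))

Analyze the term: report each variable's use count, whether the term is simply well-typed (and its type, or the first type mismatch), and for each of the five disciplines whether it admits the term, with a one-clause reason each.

use counts: r: 1×, f: 1×, q: 0×, p [bound]: 2×, h [bound]: 0×
use order (left to right): f, p, r, p
typing: well-typed at B → B
ordered: ✗ — needs contraction — p ×2; unused: q, h — weakening required
linear: ✗ — needs contraction — p ×2; unused: q, h — weakening required
affine: ✗ — needs contraction — p ×2
relevant: ✗ — unused: q, h — weakening required
unrestricted: ✓ — typability at B → B is all that's needed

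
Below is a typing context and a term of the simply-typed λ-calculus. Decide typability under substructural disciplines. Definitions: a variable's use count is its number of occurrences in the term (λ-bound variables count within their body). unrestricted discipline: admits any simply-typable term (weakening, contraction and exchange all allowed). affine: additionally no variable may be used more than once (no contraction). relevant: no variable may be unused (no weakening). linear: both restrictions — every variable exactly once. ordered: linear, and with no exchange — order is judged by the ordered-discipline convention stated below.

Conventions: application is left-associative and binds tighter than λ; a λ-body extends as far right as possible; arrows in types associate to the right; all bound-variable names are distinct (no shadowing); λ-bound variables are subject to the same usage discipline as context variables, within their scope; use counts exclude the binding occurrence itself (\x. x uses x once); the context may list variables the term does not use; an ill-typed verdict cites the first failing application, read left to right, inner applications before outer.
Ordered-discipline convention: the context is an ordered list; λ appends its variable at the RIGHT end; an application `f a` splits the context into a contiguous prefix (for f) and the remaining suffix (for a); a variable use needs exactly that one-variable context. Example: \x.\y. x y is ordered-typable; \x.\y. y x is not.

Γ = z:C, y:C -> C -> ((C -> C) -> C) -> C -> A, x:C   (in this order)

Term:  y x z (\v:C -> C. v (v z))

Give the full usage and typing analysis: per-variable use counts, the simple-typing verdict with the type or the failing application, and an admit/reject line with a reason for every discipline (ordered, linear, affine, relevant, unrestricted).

usage: z=2; y=1; x=1; v (bound)=2
left-to-right use order: y, x, z, v, v, z
typing: ✓ — C -> A
ordered ✗ (z ×2, v ×2 used more than once (contraction))
linear ✗ (z ×2, v ×2 used more than once (contraction))
affine ✗ (z ×2, v ×2 used more than once (contraction))
relevant ✓ (at least one use each (z, y, x, v))
unrestricted ✓ (typability at C -> A is all that's needed)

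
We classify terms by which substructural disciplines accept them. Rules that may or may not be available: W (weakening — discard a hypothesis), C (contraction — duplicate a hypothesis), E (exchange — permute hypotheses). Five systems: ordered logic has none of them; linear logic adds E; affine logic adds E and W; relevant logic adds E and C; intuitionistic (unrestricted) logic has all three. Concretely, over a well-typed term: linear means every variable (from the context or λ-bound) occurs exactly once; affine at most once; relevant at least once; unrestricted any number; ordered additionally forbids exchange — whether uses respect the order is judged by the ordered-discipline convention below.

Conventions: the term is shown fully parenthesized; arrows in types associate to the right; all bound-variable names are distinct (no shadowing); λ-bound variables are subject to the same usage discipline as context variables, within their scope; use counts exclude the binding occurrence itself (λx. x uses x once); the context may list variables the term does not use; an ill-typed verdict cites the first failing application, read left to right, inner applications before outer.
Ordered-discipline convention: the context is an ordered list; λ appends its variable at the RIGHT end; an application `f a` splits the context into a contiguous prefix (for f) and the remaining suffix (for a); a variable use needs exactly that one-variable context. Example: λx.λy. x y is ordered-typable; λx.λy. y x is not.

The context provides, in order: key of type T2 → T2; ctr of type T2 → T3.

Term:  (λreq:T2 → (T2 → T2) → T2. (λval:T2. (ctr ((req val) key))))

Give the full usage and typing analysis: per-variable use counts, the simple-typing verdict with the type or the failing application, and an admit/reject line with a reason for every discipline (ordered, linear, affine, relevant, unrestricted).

counts: key: 1×, ctr: 1×, req (bound): 1×, val (bound): 1×
use order (left to right): ctr, req, val, key
typing: well-typed — term : (T2 → (T2 → T2) → T2) → T2 → T3
ordered: ✗ — use order ctr, req, val, key needs exchange
linear: ✓ — single use per variable (key, ctr, req, val)
affine: ✓ — at most one use each (key, ctr, req, val)
relevant: ✓ — every one of key, ctr, req, val appears
unrestricted: ✓ — simply typable at (T2 → (T2 → T2) → T2) → T2 → T3; W, C, E all held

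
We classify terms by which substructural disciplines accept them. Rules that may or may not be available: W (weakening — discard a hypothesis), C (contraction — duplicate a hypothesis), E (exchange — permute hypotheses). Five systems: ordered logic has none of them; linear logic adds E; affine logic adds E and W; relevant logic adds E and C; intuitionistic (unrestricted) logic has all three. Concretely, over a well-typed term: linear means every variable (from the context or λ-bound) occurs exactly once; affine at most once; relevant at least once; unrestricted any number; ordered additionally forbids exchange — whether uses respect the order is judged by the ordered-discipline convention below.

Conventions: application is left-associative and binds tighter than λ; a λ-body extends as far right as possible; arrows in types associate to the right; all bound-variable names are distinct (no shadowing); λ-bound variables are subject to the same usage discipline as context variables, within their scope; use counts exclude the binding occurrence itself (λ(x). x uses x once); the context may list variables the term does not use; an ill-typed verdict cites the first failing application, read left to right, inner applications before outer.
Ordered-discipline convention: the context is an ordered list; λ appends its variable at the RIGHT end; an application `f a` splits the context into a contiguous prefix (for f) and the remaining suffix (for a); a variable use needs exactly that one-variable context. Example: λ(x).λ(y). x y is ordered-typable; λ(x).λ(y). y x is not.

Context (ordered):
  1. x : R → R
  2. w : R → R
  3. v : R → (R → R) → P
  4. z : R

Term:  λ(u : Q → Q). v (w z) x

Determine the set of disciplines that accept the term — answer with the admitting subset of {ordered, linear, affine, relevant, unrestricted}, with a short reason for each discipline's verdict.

accepted by: affine, unrestricted
usage: x: 1×; w: 1×; v: 1×; z: 1×; u [bound]: 0×
order of uses: v, w, z, x
typing: well-typed at (Q → Q) → P
ordered ✗ (u left unused)
linear ✗ (u left unused)
affine ✓ (no duplicate uses among x, w, v, z, u)
relevant ✗ (u left unused)
unrestricted ✓ (typability at (Q → Q) → P is all that's needed)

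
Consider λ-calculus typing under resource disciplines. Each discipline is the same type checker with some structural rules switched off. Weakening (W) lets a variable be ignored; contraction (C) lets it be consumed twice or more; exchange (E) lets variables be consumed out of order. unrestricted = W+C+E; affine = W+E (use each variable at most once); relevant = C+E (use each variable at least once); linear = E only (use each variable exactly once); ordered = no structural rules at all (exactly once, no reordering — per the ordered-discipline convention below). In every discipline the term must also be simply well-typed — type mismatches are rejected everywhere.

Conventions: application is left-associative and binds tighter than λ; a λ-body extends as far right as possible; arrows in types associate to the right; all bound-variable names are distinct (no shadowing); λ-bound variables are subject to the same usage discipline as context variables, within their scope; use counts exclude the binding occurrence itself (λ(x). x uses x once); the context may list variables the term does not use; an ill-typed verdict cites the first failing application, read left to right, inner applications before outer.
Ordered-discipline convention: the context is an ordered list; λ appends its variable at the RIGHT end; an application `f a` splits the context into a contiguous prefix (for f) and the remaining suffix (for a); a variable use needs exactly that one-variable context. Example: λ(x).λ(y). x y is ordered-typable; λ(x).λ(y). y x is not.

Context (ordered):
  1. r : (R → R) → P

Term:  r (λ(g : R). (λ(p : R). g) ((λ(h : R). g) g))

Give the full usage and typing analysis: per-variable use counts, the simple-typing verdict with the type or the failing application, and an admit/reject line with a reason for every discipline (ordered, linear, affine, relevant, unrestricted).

usage: r: 1; g (bound): 3; p (bound): 0; h (bound): 0
use order (left to right): r, g, g, g
typing: ✓ — P
ordered: ✗, needs contraction — g ×3; unused: p, h — weakening required
linear: ✗, needs contraction — g ×3; unused: p, h — weakening required
affine: ✗, needs contraction — g ×3
relevant: ✗, unused: p, h — weakening required
unrestricted: ✓, well-typed at P; no restrictions here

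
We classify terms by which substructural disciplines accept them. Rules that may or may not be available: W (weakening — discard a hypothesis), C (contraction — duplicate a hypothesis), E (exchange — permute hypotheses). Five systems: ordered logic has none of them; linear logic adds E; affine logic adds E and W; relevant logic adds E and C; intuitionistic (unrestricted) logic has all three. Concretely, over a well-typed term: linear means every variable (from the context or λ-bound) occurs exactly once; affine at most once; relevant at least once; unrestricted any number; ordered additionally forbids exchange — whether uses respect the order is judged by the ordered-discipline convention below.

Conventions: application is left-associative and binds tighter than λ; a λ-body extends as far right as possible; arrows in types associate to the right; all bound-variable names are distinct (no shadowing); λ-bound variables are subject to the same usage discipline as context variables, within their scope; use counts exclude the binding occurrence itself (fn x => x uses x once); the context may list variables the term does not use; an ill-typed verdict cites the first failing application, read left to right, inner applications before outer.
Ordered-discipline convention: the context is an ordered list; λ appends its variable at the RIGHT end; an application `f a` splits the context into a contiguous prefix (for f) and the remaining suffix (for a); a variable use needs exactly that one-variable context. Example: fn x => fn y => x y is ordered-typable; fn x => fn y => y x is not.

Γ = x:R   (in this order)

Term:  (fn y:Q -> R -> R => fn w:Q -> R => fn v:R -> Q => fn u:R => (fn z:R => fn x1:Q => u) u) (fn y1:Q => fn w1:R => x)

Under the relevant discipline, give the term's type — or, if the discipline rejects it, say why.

not well-typed under relevant — y, w, v, z, x1, y1, w1 left unused
usage: x ×1; y (λ-bound) ×0; w (λ-bound) ×0; v (λ-bound) ×0; u (λ-bound) ×2; z (λ-bound) ×0; x1 (λ-bound) ×0; y1 (λ-bound) ×0; w1 (λ-bound) ×0
order of uses: u, u, x
typing: well-typed — term : (Q -> R) -> (R -> Q) -> R -> Q -> R
across the five disciplines: ordered ✗ · linear ✗ · affine ✗ · relevant ✗ · unrestricted ✓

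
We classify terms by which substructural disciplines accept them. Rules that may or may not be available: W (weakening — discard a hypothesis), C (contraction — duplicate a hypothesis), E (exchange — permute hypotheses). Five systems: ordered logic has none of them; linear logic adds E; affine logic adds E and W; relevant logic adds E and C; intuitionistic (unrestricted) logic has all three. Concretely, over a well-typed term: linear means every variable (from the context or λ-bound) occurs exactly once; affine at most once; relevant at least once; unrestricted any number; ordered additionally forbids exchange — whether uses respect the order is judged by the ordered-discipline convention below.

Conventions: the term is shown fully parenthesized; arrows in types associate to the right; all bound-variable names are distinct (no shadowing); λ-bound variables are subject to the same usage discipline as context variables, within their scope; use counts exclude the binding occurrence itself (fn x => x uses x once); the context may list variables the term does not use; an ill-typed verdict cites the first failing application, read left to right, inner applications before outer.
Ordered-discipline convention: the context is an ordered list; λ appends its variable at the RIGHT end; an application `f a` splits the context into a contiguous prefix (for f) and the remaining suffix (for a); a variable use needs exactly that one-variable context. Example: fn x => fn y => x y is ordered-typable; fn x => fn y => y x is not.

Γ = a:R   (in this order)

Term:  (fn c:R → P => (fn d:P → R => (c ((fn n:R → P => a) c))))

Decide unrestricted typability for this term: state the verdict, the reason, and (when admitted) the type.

yes — typability at (R → P) → (P → R) → P is all that's needed; term : (R → P) → (P → R) → P
counts: a: 1×; c [bound]: 2×; d [bound]: 0×; n [bound]: 0×
left-to-right use order: c, a, c
typing: the term checks, with type (R → P) → (P → R) → P
all disciplines: ordered ✗ · linear ✗ · affine ✗ · relevant ✗ · unrestricted ✓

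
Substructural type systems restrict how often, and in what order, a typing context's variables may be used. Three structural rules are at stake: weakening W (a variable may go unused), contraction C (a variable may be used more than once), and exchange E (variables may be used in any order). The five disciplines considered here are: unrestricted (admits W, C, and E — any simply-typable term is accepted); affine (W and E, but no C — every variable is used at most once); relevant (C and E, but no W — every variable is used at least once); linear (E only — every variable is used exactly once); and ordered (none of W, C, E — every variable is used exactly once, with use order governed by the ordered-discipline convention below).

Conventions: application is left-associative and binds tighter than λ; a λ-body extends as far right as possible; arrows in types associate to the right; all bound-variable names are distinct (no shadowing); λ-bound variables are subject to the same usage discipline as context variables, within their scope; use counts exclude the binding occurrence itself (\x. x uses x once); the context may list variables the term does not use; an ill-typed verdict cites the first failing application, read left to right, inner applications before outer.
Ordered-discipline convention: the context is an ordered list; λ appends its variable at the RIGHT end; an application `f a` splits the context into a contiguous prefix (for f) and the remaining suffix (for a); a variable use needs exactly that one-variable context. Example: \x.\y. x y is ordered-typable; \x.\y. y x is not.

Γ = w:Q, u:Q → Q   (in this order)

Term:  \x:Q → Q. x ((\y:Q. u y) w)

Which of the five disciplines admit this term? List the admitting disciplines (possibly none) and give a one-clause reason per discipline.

admitted by: linear, affine, relevant, unrestricted
usage: w ×1, u ×1, x (λ-bound) ×1, y (λ-bound) ×1
order of uses: x, u, y, w
typing: ✓ — (Q → Q) → Q
ordered: ✗ — no ordered split (uses run x, u, y, w)
linear: ✓ — exactly-once usage across w, u, x, y
affine: ✓ — at most one use each (w, u, x, y)
relevant: ✓ — w, u, x, y: all used, weakening unneeded
unrestricted: ✓ — well-typed at (Q → Q) → Q; no restrictions here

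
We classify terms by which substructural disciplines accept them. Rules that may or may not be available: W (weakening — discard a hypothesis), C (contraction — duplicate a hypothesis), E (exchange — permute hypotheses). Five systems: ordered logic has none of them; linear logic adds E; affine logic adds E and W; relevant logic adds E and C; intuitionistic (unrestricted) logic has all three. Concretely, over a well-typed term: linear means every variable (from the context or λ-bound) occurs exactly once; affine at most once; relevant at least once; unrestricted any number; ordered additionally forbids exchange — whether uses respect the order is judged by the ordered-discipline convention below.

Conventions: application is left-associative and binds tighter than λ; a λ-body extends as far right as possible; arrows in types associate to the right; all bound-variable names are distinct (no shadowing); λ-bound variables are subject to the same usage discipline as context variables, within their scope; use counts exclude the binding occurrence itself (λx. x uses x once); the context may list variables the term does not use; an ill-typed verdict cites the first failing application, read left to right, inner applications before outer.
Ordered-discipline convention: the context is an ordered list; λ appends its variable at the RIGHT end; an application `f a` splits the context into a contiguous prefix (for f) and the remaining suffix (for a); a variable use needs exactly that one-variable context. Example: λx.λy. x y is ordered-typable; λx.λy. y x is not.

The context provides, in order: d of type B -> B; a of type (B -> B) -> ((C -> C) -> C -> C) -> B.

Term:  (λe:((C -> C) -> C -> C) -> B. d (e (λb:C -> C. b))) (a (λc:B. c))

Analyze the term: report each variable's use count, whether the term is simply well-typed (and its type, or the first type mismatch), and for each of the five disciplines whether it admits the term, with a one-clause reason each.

variable uses: d=1, a=1, e (bound)=1, b (bound)=1, c (bound)=1
left-to-right use order: d, e, b, a, c
typing: well-typed at B
ordered: ✓ — d, a, e, b, c once each; derivable with no W/C/E
linear: ✓ — single use per variable (d, a, e, b, c)
affine: ✓ — at most one use each (d, a, e, b, c)
relevant: ✓ — every one of d, a, e, b, c appears
unrestricted: ✓ — type-checks (B) and nothing is barred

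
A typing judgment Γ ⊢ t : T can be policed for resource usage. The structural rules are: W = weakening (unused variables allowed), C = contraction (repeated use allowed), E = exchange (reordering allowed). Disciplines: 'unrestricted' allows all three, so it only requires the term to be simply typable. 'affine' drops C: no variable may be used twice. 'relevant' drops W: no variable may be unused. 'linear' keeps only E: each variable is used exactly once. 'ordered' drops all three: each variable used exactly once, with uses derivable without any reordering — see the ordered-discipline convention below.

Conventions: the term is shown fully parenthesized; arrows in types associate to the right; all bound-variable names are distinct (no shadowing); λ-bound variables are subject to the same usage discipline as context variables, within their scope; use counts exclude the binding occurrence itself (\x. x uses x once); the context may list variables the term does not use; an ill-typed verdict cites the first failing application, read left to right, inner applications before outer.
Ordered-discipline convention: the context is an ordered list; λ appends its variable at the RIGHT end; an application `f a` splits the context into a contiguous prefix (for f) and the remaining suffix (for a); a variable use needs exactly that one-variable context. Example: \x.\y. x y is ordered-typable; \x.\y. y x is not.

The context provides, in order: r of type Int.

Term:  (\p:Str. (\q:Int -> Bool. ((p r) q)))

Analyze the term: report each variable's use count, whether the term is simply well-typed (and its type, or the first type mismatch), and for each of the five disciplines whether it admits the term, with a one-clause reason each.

counts: r: 1×; p (bound): 1×; q (bound): 1×
order of uses: p, r, q
typing: ill-typed: can't apply a value of type Str
ordered: ✗, the type mismatch rejects it
linear: ✗, not simply typable
affine: ✗, fails simple typing
relevant: ✗, a type mismatch blocks all five
unrestricted: ✗, the type mismatch rejects it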